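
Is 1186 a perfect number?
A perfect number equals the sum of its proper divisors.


Proper divisors of 1186: 1, 2, 593
Sum = 1 + 2 + 593 = 596

No, 1186 is not perfect (596 ≠ 1186)


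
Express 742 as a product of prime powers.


742 / 2 = 371
371 / 7 = 53
53 / 53 = 1
742 = 2 × 7 × 53


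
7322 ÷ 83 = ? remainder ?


7322 = 83 * 88 + 18
Check: 7304 + 18 = 7322

q = 88, r = 18


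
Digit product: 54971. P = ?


5 × 4 × 9 × 7 × 1 = 1260


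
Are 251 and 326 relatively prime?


Euclidean algorithm:
326 = 1 * 251 + 75
251 = 3 * 75 + 26
75 = 2 * 26 + 23
26 = 1 * 23 + 3
23 = 7 * 3 + 2
3 = 1 * 2 + 1
2 = 2 * 1 + 0
GCD(251, 326) = 1

Yes, coprime (GCD = 1)


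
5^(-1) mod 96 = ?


Use the extended Euclidean algorithm on (96, 5); each row r = 96*s + 5*t:
r=96, s=1, t=0
r=5, s=0, t=1
q=19: r=1, s=1, t=-19   [96*(1) + 5*(-19) = 1]
q=5: r=0, s=-5, t=96   [96*(-5) + 5*(96) = 0]
GCD = 1 with t = -19, so 5*(-19) ≡ 1 (mod 96)
Inverse = -19 mod 96 = 77
Check: 5 * 77 = 385 ≡ 1 (mod 96)

5^(-1) ≡ 77 (mod 96)


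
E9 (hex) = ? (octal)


E9 (base 16) = 233 (decimal)
233 (decimal) = 351 (base 8)


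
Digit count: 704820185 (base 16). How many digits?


704820185 in base 16 = 2A02B3D9
Number of digits = 8

8 digits (base 16)


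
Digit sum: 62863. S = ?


6 + 2 + 8 + 6 + 3 = 25


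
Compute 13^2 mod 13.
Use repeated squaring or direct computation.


13^1 mod 13 = 0
13^2 mod 13 = 0


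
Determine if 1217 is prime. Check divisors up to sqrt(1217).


Check divisors up to sqrt(1217) = 34.8855
No divisors found.
1217 is prime.

Yes, 1217 is prime


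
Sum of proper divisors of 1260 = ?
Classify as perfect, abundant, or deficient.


Proper divisors: 1, 2, 3, 4, 5, 6, 7, 9, 10, 12, 14, 15, 18, 20, 21, 28, 30, 35, 36, 42, 45, 60, 63, 70, 84, 90, 105, 126, 140, 180, 210, 252, 315, 420, 630
Sum = 1 + 2 + 3 + 4 + 5 + 6 + 7 + 9 + 10 + 12 + 14 + 15 + 18 + 20 + 21 + 28 + 30 + 35 + 36 + 42 + 45 + 60 + 63 + 70 + 84 + 90 + 105 + 126 + 140 + 180 + 210 + 252 + 315 + 420 + 630 = 3108
3108 > 1260 → abundant

s(1260) = 3108 (abundant)


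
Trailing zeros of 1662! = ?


floor(1662/5) = 332
floor(1662/25) = 66
floor(1662/125) = 13
floor(1662/625) = 2
Total = 413

413 trailing zeros


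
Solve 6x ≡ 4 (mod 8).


GCD(6, 8) = 2 divides 4
Divide: 3x ≡ 2 (mod 4)
x ≡ 2 (mod 4)


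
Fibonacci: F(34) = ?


Sequence: 1, 1, 2, 3, 5, 8, 13, 21, 34, 55, 89, 144, 233, 377, 610, 987, 1597, 2584, 4181, 6765, 10946, 17711, 28657, 46368, 75025, 121393, 196418, 317811, 514229, 832040, 1346269, 2178309, 3524578, 5702887
F(34) = 5702887


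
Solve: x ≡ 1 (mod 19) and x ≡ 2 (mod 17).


M = 19*17 = 323
M1 = M/19 = 17, M2 = M/17 = 19
M1^(-1) mod 19 = 9, M2^(-1) mod 17 = 9
x = 1*17*9 + 2*19*9 = 495
495 mod 323 = 172
Check: 172 mod 19 = 1 ✓, 172 mod 17 = 2 ✓

x ≡ 172 (mod 323)


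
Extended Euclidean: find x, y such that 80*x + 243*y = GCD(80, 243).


Tabular extended Euclidean (each row: r = 80*s + 243*t):
r=80, s=1, t=0
r=243, s=0, t=1
q=0: r=80, s=1, t=0   [80*(1) + 243*(0) = 80]
q=3: r=3, s=-3, t=1   [80*(-3) + 243*(1) = 3]
q=26: r=2, s=79, t=-26   [80*(79) + 243*(-26) = 2]
q=1: r=1, s=-82, t=27   [80*(-82) + 243*(27) = 1]
q=2: r=0, s=243, t=-80   [80*(243) + 243*(-80) = 0]
GCD = 1; from the row with r=1: x=-82, y=27
Check: 80*(-82) + 243*(27) = -6560 + 6561 = 1

GCD = 1, x = -82, y = 27


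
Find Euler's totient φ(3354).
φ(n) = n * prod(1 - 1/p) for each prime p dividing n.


3354 = 2 × 3 × 13 × 43
Prime factors: 2, 3, 13, 43
φ(3354) = 3354 × (1-1/2) × (1-1/3) × (1-1/13) × (1-1/43)
= 3354 × 1/2 × 2/3 × 12/13 × 42/43 = 1008

φ(3354) = 1008


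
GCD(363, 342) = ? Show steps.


363 = 1 * 342 + 21
342 = 16 * 21 + 6
21 = 3 * 6 + 3
6 = 2 * 3 + 0
GCD = 3


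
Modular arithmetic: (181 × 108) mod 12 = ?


181 × 108 = 19548
19548 mod 12 = 0


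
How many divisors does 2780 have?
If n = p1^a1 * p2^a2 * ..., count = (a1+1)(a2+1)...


2780 = 2^2 × 5^1 × 139^1
d(2780) = (2+1) × (1+1) × (1+1) = 12

12 divisors


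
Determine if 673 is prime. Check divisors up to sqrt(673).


Check divisors up to sqrt(673) = 25.9422
No divisors found.
673 is prime.

Yes, 673 is prime


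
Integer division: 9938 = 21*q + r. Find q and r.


9938 = 21 * 473 + 5
Check: 9933 + 5 = 9938

q = 473, r = 5


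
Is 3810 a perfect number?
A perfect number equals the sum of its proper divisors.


Proper divisors of 3810: 1, 2, 3, 5, 6, 10, 15, 30, 127, 254, 381, 635, 762, 1270, 1905
Sum = 1 + 2 + 3 + 5 + 6 + 10 + 15 + 30 + 127 + 254 + 381 + 635 + 762 + 1270 + 1905 = 5406

No, 3810 is not perfect (5406 ≠ 3810)


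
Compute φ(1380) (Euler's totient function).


1380 = 2^2 × 3 × 5 × 23
Prime factors: 2, 3, 5, 23
φ(1380) = 1380 × (1-1/2) × (1-1/3) × (1-1/5) × (1-1/23)
= 1380 × 1/2 × 2/3 × 4/5 × 22/23 = 352

φ(1380) = 352


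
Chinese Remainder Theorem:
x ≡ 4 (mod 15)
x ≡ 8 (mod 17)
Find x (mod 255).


M = 15*17 = 255
M1 = M/15 = 17, M2 = M/17 = 15
M1^(-1) mod 15 = 8, M2^(-1) mod 17 = 8
x = 4*17*8 + 8*15*8 = 1504
1504 mod 255 = 229
Check: 229 mod 15 = 4 ✓, 229 mod 17 = 8 ✓

x ≡ 229 (mod 255)


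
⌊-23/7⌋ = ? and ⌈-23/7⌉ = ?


-23/7 = -3.2857
floor = -4
ceil = -3

floor = -4, ceil = -3


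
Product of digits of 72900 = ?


7 × 2 × 9 × 0 × 0 = 0


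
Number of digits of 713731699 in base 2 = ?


713731699 in base 2 = 101010100010101010111001110011
Number of digits = 30

30 digits (base 2)


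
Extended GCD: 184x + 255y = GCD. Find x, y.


Tabular extended Euclidean (each row: r = 184*s + 255*t):
r=184, s=1, t=0
r=255, s=0, t=1
q=0: r=184, s=1, t=0   [184*(1) + 255*(0) = 184]
q=1: r=71, s=-1, t=1   [184*(-1) + 255*(1) = 71]
q=2: r=42, s=3, t=-2   [184*(3) + 255*(-2) = 42]
q=1: r=29, s=-4, t=3   [184*(-4) + 255*(3) = 29]
q=1: r=13, s=7, t=-5   [184*(7) + 255*(-5) = 13]
q=2: r=3, s=-18, t=13   [184*(-18) + 255*(13) = 3]
q=4: r=1, s=79, t=-57   [184*(79) + 255*(-57) = 1]
q=3: r=0, s=-255, t=184   [184*(-255) + 255*(184) = 0]
GCD = 1; from the row with r=1: x=79, y=-57
Check: 184*(79) + 255*(-57) = 14536 - 14535 = 1

GCD = 1, x = 79, y = -57


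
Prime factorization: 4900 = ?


4900 / 2 = 2450
2450 / 2 = 1225
1225 / 5 = 245
245 / 5 = 49
49 / 7 = 7
7 / 7 = 1
4900 = 2^2 × 5^2 × 7^2


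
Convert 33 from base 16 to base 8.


33 (base 16) = 51 (decimal)
51 (decimal) = 63 (base 8)


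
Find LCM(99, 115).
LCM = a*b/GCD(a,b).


GCD(99, 115) = 1
LCM = 99*115/1 = 11385/1 = 11385

LCM = 11385


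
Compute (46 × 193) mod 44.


46 × 193 = 8878
8878 mod 44 = 34


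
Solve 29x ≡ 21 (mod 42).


GCD(29, 42) = 1, unique solution
a^(-1) mod 42 = 29
x = 29 * 21 mod 42 = 21

x ≡ 21 (mod 42)


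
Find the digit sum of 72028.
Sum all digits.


7 + 2 + 0 + 2 + 8 = 19


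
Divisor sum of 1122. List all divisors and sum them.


Divisors of 1122: 1, 2, 3, 6, 11, 17, 22, 33, 34, 51, 66, 102, 187, 374, 561, 1122
Sum = 1 + 2 + 3 + 6 + 11 + 17 + 22 + 33 + 34 + 51 + 66 + 102 + 187 + 374 + 561 + 1122 = 2592

σ(1122) = 2592


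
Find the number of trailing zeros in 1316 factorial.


floor(1316/5) = 263
floor(1316/25) = 52
floor(1316/125) = 10
floor(1316/625) = 2
Total = 327

327 trailing zeros


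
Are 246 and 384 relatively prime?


Euclidean algorithm:
384 = 1 * 246 + 138
246 = 1 * 138 + 108
138 = 1 * 108 + 30
108 = 3 * 30 + 18
30 = 1 * 18 + 12
18 = 1 * 12 + 6
12 = 2 * 6 + 0
GCD(246, 384) = 6

No, not coprime (GCD = 6)


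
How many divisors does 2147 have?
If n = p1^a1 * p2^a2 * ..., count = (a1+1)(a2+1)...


2147 = 19^1 × 113^1
d(2147) = (1+1) × (1+1) = 4

4 divisors


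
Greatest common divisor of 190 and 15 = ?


190 = 12 * 15 + 10
15 = 1 * 10 + 5
10 = 2 * 5 + 0
GCD = 5


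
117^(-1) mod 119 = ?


Use the extended Euclidean algorithm on (119, 117); each row r = 119*s + 117*t:
r=119, s=1, t=0
r=117, s=0, t=1
q=1: r=2, s=1, t=-1   [119*(1) + 117*(-1) = 2]
q=58: r=1, s=-58, t=59   [119*(-58) + 117*(59) = 1]
q=2: r=0, s=117, t=-119   [119*(117) + 117*(-119) = 0]
GCD = 1 with t = 59, so 117*(59) ≡ 1 (mod 119)
Inverse = 59 mod 119 = 59
Check: 117 * 59 = 6903 ≡ 1 (mod 119)

117^(-1) ≡ 59 (mod 119)


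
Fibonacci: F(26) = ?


Sequence: 1, 1, 2, 3, 5, 8, 13, 21, 34, 55, 89, 144, 233, 377, 610, 987, 1597, 2584, 4181, 6765, 10946, 17711, 28657, 46368, 75025, 121393
F(26) = 121393


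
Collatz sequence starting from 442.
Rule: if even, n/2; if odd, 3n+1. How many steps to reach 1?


442 → 221 → 664 → 332 → 166 → 83 → 250 → 125 → 376 → 188 → 94 → 47 → 142 → 71 → 214 → 107 → 322 → 161 → 484 → 242 → 121 → 364 → 182 → 91 → 274 → 137 → 412 → 206 → 103 → 310 → 155 → 466 → 233 → 700 → 350 → 175 → 526 → 263 → 790 → 395 → 1186 → 593 → 1780 → 890 → 445 → 1336 → 668 → 334 → 167 → 502 → 251 → 754 → 377 → 1132 → 566 → 283 → 850 → 425 → 1276 → 638 → 319 → 958 → 479 → 1438 → 719 → 2158 → 1079 → 3238 → 1619 → 4858 → 2429 → 7288 → 3644 → 1822 → 911 → 2734 → 1367 → 4102 → 2051 → 6154 → 3077 → 9232 → 4616 → 2308 → 1154 → 577 → 1732 → 866 → 433 → 1300 → 650 → 325 → 976 → 488 → 244 → 122 → 61 → 184 → 92 → 46 → 23 → 70 → 35 → 106 → 53 → 160 → 80 → 40 → 20 → 10 → 5 → 16 → 8 → 4 → 2 → 1
Total steps = 115

115 steps


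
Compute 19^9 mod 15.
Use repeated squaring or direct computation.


19^1 mod 15 = 4
19^2 mod 15 = 1
19^3 mod 15 = 4
19^4 mod 15 = 1
19^5 mod 15 = 4
19^6 mod 15 = 1
19^7 mod 15 = 4
19^8 mod 15 = 1
19^9 mod 15 = 4


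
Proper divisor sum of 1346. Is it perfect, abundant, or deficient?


Proper divisors: 1, 2, 673
Sum = 1 + 2 + 673 = 676
676 < 1346 → deficient

s(1346) = 676 (deficient)


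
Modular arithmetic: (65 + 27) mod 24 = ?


65 + 27 = 92
92 mod 24 = 20


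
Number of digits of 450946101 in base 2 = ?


450946101 in base 2 = 11010111000001110010000110101
Number of digits = 29

29 digits (base 2)


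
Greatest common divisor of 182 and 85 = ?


182 = 2 * 85 + 12
85 = 7 * 12 + 1
12 = 12 * 1 + 0
GCD = 1


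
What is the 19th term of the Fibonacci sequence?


Sequence: 1, 1, 2, 3, 5, 8, 13, 21, 34, 55, 89, 144, 233, 377, 610, 987, 1597, 2584, 4181
F(19) = 4181


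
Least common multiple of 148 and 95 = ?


GCD(148, 95) = 1
LCM = 148*95/1 = 14060/1 = 14060

LCM = 14060


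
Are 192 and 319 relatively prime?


Euclidean algorithm:
319 = 1 * 192 + 127
192 = 1 * 127 + 65
127 = 1 * 65 + 62
65 = 1 * 62 + 3
62 = 20 * 3 + 2
3 = 1 * 2 + 1
2 = 2 * 1 + 0
GCD(192, 319) = 1

Yes, coprime (GCD = 1)


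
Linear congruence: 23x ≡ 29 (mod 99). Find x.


GCD(23, 99) = 1, unique solution
a^(-1) mod 99 = 56
x = 56 * 29 mod 99 = 40

x ≡ 40 (mod 99)


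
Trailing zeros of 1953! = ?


floor(1953/5) = 390
floor(1953/25) = 78
floor(1953/125) = 15
floor(1953/625) = 3
Total = 486

486 trailing zeros


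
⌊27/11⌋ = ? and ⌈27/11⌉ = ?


27/11 = 2.4545
floor = 2
ceil = 3

floor = 2, ceil = 3


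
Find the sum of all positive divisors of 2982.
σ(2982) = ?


Divisors of 2982: 1, 2, 3, 6, 7, 14, 21, 42, 71, 142, 213, 426, 497, 994, 1491, 2982
Sum = 1 + 2 + 3 + 6 + 7 + 14 + 21 + 42 + 71 + 142 + 213 + 426 + 497 + 994 + 1491 + 2982 = 6912

σ(2982) = 6912


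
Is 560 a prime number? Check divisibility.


560 / 2 = 280 (exact division)
560 is NOT prime.

No, 560 is not prime


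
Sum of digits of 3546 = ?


3 + 5 + 4 + 6 = 18


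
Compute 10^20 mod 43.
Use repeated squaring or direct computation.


10^1 mod 43 = 10
10^2 mod 43 = 14
10^3 mod 43 = 11
10^4 mod 43 = 24
10^5 mod 43 = 25
10^6 mod 43 = 35
10^7 mod 43 = 6
10^8 mod 43 = 17
10^9 mod 43 = 41
10^10 mod 43 = 23
10^11 mod 43 = 15
10^12 mod 43 = 21
10^13 mod 43 = 38
10^14 mod 43 = 36
10^15 mod 43 = 16
10^16 mod 43 = 31
10^17 mod 43 = 9
10^18 mod 43 = 4
10^19 mod 43 = 40
10^20 mod 43 = 13


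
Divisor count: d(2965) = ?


2965 = 5^1 × 593^1
d(2965) = (1+1) × (1+1) = 4

4 divisors


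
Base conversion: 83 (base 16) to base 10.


83 (base 16) = 131 (decimal)
131 (decimal) = 131 (base 10)


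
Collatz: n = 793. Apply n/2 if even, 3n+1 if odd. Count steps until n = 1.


793 → 2380 → 1190 → 595 → 1786 → 893 → 2680 → 1340 → 670 → 335 → 1006 → 503 → 1510 → 755 → 2266 → 1133 → 3400 → 1700 → 850 → 425 → 1276 → 638 → 319 → 958 → 479 → 1438 → 719 → 2158 → 1079 → 3238 → 1619 → 4858 → 2429 → 7288 → 3644 → 1822 → 911 → 2734 → 1367 → 4102 → 2051 → 6154 → 3077 → 9232 → 4616 → 2308 → 1154 → 577 → 1732 → 866 → 433 → 1300 → 650 → 325 → 976 → 488 → 244 → 122 → 61 → 184 → 92 → 46 → 23 → 70 → 35 → 106 → 53 → 160 → 80 → 40 → 20 → 10 → 5 → 16 → 8 → 4 → 2 → 1
Total steps = 77

77 steps


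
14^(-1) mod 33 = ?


Use the extended Euclidean algorithm on (33, 14); each row r = 33*s + 14*t:
r=33, s=1, t=0
r=14, s=0, t=1
q=2: r=5, s=1, t=-2   [33*(1) + 14*(-2) = 5]
q=2: r=4, s=-2, t=5   [33*(-2) + 14*(5) = 4]
q=1: r=1, s=3, t=-7   [33*(3) + 14*(-7) = 1]
q=4: r=0, s=-14, t=33   [33*(-14) + 14*(33) = 0]
GCD = 1 with t = -7, so 14*(-7) ≡ 1 (mod 33)
Inverse = -7 mod 33 = 26
Check: 14 * 26 = 364 ≡ 1 (mod 33)

14^(-1) ≡ 26 (mod 33)


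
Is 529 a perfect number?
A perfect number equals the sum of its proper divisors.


Proper divisors of 529: 1, 23
Sum = 1 + 23 = 24

No, 529 is not perfect (24 ≠ 529)


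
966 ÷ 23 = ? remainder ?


966 = 23 * 42 + 0
Check: 966 + 0 = 966

q = 42, r = 0


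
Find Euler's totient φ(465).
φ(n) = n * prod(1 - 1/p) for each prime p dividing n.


465 = 3 × 5 × 31
Prime factors: 3, 5, 31
φ(465) = 465 × (1-1/3) × (1-1/5) × (1-1/31)
= 465 × 2/3 × 4/5 × 30/31 = 240

φ(465) = 240


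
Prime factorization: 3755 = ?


3755 / 5 = 751
751 / 751 = 1
3755 = 5 × 751


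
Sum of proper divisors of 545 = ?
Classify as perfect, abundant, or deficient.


Proper divisors: 1, 5, 109
Sum = 1 + 5 + 109 = 115
115 < 545 → deficient

s(545) = 115 (deficient)


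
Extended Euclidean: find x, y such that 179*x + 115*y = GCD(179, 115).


Tabular extended Euclidean (each row: r = 179*s + 115*t):
r=179, s=1, t=0
r=115, s=0, t=1
q=1: r=64, s=1, t=-1   [179*(1) + 115*(-1) = 64]
q=1: r=51, s=-1, t=2   [179*(-1) + 115*(2) = 51]
q=1: r=13, s=2, t=-3   [179*(2) + 115*(-3) = 13]
q=3: r=12, s=-7, t=11   [179*(-7) + 115*(11) = 12]
q=1: r=1, s=9, t=-14   [179*(9) + 115*(-14) = 1]
q=12: r=0, s=-115, t=179   [179*(-115) + 115*(179) = 0]
GCD = 1; from the row with r=1: x=9, y=-14
Check: 179*(9) + 115*(-14) = 1611 - 1610 = 1

GCD = 1, x = 9, y = -14


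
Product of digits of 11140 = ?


1 × 1 × 1 × 4 × 0 = 0


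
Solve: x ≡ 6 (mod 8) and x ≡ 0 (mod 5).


M = 8*5 = 40
M1 = M/8 = 5, M2 = M/5 = 8
M1^(-1) mod 8 = 5, M2^(-1) mod 5 = 2
x = 6*5*5 + 0*8*2 = 150
150 mod 40 = 30
Check: 30 mod 8 = 6 ✓, 30 mod 5 = 0 ✓

x ≡ 30 (mod 40)


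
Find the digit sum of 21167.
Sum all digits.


2 + 1 + 1 + 6 + 7 = 17


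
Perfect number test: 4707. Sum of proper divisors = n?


Proper divisors of 4707: 1, 3, 9, 523, 1569
Sum = 1 + 3 + 9 + 523 + 1569 = 2105

No, 4707 is not perfect (2105 ≠ 4707)


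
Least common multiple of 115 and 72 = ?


GCD(115, 72) = 1
LCM = 115*72/1 = 8280/1 = 8280

LCM = 8280


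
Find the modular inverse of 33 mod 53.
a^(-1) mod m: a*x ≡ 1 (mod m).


Use the extended Euclidean algorithm on (53, 33); each row r = 53*s + 33*t:
r=53, s=1, t=0
r=33, s=0, t=1
q=1: r=20, s=1, t=-1   [53*(1) + 33*(-1) = 20]
q=1: r=13, s=-1, t=2   [53*(-1) + 33*(2) = 13]
q=1: r=7, s=2, t=-3   [53*(2) + 33*(-3) = 7]
q=1: r=6, s=-3, t=5   [53*(-3) + 33*(5) = 6]
q=1: r=1, s=5, t=-8   [53*(5) + 33*(-8) = 1]
q=6: r=0, s=-33, t=53   [53*(-33) + 33*(53) = 0]
GCD = 1 with t = -8, so 33*(-8) ≡ 1 (mod 53)
Inverse = -8 mod 53 = 45
Check: 33 * 45 = 1485 ≡ 1 (mod 53)

33^(-1) ≡ 45 (mod 53)


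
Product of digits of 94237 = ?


9 × 4 × 2 × 3 × 7 = 1512


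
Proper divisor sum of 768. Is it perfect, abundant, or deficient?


Proper divisors: 1, 2, 3, 4, 6, 8, 12, 16, 24, 32, 48, 64, 96, 128, 192, 256, 384
Sum = 1 + 2 + 3 + 4 + 6 + 8 + 12 + 16 + 24 + 32 + 48 + 64 + 96 + 128 + 192 + 256 + 384 = 1276
1276 > 768 → abundant

s(768) = 1276 (abundant)


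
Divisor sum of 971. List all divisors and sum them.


Divisors of 971: 1, 971
Sum = 1 + 971 = 972

σ(971) = 972


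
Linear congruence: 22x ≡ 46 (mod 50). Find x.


GCD(22, 50) = 2 divides 46
Divide: 11x ≡ 23 (mod 25)
x ≡ 18 (mod 25)


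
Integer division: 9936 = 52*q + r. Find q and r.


9936 = 52 * 191 + 4
Check: 9932 + 4 = 9936

q = 191, r = 4


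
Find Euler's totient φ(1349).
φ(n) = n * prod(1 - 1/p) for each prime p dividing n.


1349 = 19 × 71
Prime factors: 19, 71
φ(1349) = 1349 × (1-1/19) × (1-1/71)
= 1349 × 18/19 × 70/71 = 1260

φ(1349) = 1260


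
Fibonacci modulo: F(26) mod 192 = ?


F(k) mod 192 for k=1..26:
1, 1, 2, 3, 5, 8, 13, 21, 34, 55, 89, 144, 41, 185, 34, 27, 61, 88, 149, 45, 2, 47, 49, 96, 145, 49
F(26) mod 192 = 49


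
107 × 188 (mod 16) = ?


107 × 188 = 20116
20116 mod 16 = 4


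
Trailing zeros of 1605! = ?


floor(1605/5) = 321
floor(1605/25) = 64
floor(1605/125) = 12
floor(1605/625) = 2
Total = 399

399 trailing zeros


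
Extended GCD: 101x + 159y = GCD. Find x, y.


Tabular extended Euclidean (each row: r = 101*s + 159*t):
r=101, s=1, t=0
r=159, s=0, t=1
q=0: r=101, s=1, t=0   [101*(1) + 159*(0) = 101]
q=1: r=58, s=-1, t=1   [101*(-1) + 159*(1) = 58]
q=1: r=43, s=2, t=-1   [101*(2) + 159*(-1) = 43]
q=1: r=15, s=-3, t=2   [101*(-3) + 159*(2) = 15]
q=2: r=13, s=8, t=-5   [101*(8) + 159*(-5) = 13]
q=1: r=2, s=-11, t=7   [101*(-11) + 159*(7) = 2]
q=6: r=1, s=74, t=-47   [101*(74) + 159*(-47) = 1]
q=2: r=0, s=-159, t=101   [101*(-159) + 159*(101) = 0]
GCD = 1; from the row with r=1: x=74, y=-47
Check: 101*(74) + 159*(-47) = 7474 - 7473 = 1

GCD = 1, x = 74, y = -47


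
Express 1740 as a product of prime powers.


1740 / 2 = 870
870 / 2 = 435
435 / 3 = 145
145 / 5 = 29
29 / 29 = 1
1740 = 2^2 × 3 × 5 × 29


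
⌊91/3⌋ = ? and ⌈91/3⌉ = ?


91/3 = 30.3333
floor = 30
ceil = 31

floor = 30, ceil = 31


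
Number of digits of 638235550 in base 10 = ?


638235550 has 9 digits in base 10
floor(log10(638235550)) + 1 = floor(8.8050) + 1 = 9

9 digits (base 10)


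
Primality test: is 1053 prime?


1053 / 3 = 351 (exact division)
1053 is NOT prime.

No, 1053 is not prime


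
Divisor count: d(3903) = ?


3903 = 3^1 × 1301^1
d(3903) = (1+1) × (1+1) = 4

4 divisors


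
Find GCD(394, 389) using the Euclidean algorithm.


394 = 1 * 389 + 5
389 = 77 * 5 + 4
5 = 1 * 4 + 1
4 = 4 * 1 + 0
GCD = 1


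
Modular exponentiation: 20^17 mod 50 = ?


20^1 mod 50 = 20
20^2 mod 50 = 0
20^3 mod 50 = 0
20^4 mod 50 = 0
20^5 mod 50 = 0
20^6 mod 50 = 0
20^7 mod 50 = 0
20^8 mod 50 = 0
20^9 mod 50 = 0
20^10 mod 50 = 0
20^11 mod 50 = 0
20^12 mod 50 = 0
20^13 mod 50 = 0
20^14 mod 50 = 0
20^15 mod 50 = 0
20^16 mod 50 = 0
20^17 mod 50 = 0


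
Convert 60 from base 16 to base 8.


60 (base 16) = 96 (decimal)
96 (decimal) = 140 (base 8)


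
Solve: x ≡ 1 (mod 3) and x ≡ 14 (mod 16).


M = 3*16 = 48
M1 = M/3 = 16, M2 = M/16 = 3
M1^(-1) mod 3 = 1, M2^(-1) mod 16 = 11
x = 1*16*1 + 14*3*11 = 478
478 mod 48 = 46
Check: 46 mod 3 = 1 ✓, 46 mod 16 = 14 ✓

x ≡ 46 (mod 48)


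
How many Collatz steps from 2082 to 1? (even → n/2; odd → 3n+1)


2082 → 1041 → 3124 → 1562 → 781 → 2344 → 1172 → 586 → 293 → 880 → 440 → 220 → 110 → 55 → 166 → 83 → 250 → 125 → 376 → 188 → 94 → 47 → 142 → 71 → 214 → 107 → 322 → 161 → 484 → 242 → 121 → 364 → 182 → 91 → 274 → 137 → 412 → 206 → 103 → 310 → 155 → 466 → 233 → 700 → 350 → 175 → 526 → 263 → 790 → 395 → 1186 → 593 → 1780 → 890 → 445 → 1336 → 668 → 334 → 167 → 502 → 251 → 754 → 377 → 1132 → 566 → 283 → 850 → 425 → 1276 → 638 → 319 → 958 → 479 → 1438 → 719 → 2158 → 1079 → 3238 → 1619 → 4858 → 2429 → 7288 → 3644 → 1822 → 911 → 2734 → 1367 → 4102 → 2051 → 6154 → 3077 → 9232 → 4616 → 2308 → 1154 → 577 → 1732 → 866 → 433 → 1300 → 650 → 325 → 976 → 488 → 244 → 122 → 61 → 184 → 92 → 46 → 23 → 70 → 35 → 106 → 53 → 160 → 80 → 40 → 20 → 10 → 5 → 16 → 8 → 4 → 2 → 1
Total steps = 125

125 steps


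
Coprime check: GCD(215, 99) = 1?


Euclidean algorithm:
215 = 2 * 99 + 17
99 = 5 * 17 + 14
17 = 1 * 14 + 3
14 = 4 * 3 + 2
3 = 1 * 2 + 1
2 = 2 * 1 + 0
GCD(215, 99) = 1

Yes, coprime (GCD = 1)


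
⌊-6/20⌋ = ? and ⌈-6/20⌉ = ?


-6/20 = -0.3000
floor = -1
ceil = 0

floor = -1, ceil = 0


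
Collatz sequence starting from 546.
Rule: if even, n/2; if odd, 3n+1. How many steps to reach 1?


546 → 273 → 820 → 410 → 205 → 616 → 308 → 154 → 77 → 232 → 116 → 58 → 29 → 88 → 44 → 22 → 11 → 34 → 17 → 52 → 26 → 13 → 40 → 20 → 10 → 5 → 16 → 8 → 4 → 2 → 1
Total steps = 30

30 steps


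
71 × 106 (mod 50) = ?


71 × 106 = 7526
7526 mod 50 = 26


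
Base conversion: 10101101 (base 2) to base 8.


10101101 (base 2) = 173 (decimal)
173 (decimal) = 255 (base 8)


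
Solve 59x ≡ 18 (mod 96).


GCD(59, 96) = 1, unique solution
a^(-1) mod 96 = 83
x = 83 * 18 mod 96 = 54

x ≡ 54 (mod 96)


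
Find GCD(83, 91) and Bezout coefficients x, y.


Tabular extended Euclidean (each row: r = 83*s + 91*t):
r=83, s=1, t=0
r=91, s=0, t=1
q=0: r=83, s=1, t=0   [83*(1) + 91*(0) = 83]
q=1: r=8, s=-1, t=1   [83*(-1) + 91*(1) = 8]
q=10: r=3, s=11, t=-10   [83*(11) + 91*(-10) = 3]
q=2: r=2, s=-23, t=21   [83*(-23) + 91*(21) = 2]
q=1: r=1, s=34, t=-31   [83*(34) + 91*(-31) = 1]
q=2: r=0, s=-91, t=83   [83*(-91) + 91*(83) = 0]
GCD = 1; from the row with r=1: x=34, y=-31
Check: 83*(34) + 91*(-31) = 2822 - 2821 = 1

GCD = 1, x = 34, y = -31


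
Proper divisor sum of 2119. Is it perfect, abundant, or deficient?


Proper divisors: 1, 13, 163
Sum = 1 + 13 + 163 = 177
177 < 2119 → deficient

s(2119) = 177 (deficient)


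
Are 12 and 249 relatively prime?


Euclidean algorithm:
249 = 20 * 12 + 9
12 = 1 * 9 + 3
9 = 3 * 3 + 0
GCD(12, 249) = 3

No, not coprime (GCD = 3)


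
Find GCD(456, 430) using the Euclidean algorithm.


456 = 1 * 430 + 26
430 = 16 * 26 + 14
26 = 1 * 14 + 12
14 = 1 * 12 + 2
12 = 6 * 2 + 0
GCD = 2


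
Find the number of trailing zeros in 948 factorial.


floor(948/5) = 189
floor(948/25) = 37
floor(948/125) = 7
floor(948/625) = 1
Total = 234

234 trailing zeros


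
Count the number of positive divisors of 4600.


4600 = 2^3 × 5^2 × 23^1
d(4600) = (3+1) × (2+1) × (1+1) = 24

24 divisors


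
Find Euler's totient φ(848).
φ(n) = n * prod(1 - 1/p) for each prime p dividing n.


848 = 2^4 × 53
Prime factors: 2, 53
φ(848) = 848 × (1-1/2) × (1-1/53)
= 848 × 1/2 × 52/53 = 416

φ(848) = 416


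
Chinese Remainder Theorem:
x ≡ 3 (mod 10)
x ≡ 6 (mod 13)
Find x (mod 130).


M = 10*13 = 130
M1 = M/10 = 13, M2 = M/13 = 10
M1^(-1) mod 10 = 7, M2^(-1) mod 13 = 4
x = 3*13*7 + 6*10*4 = 513
513 mod 130 = 123
Check: 123 mod 10 = 3 ✓, 123 mod 13 = 6 ✓

x ≡ 123 (mod 130)


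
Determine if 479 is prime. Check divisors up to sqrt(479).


Check divisors up to sqrt(479) = 21.8861
No divisors found.
479 is prime.

Yes, 479 is prime


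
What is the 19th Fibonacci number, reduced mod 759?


F(k) mod 759 for k=1..19:
1, 1, 2, 3, 5, 8, 13, 21, 34, 55, 89, 144, 233, 377, 610, 228, 79, 307, 386
F(19) mod 759 = 386


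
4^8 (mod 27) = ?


4^1 mod 27 = 4
4^2 mod 27 = 16
4^3 mod 27 = 10
4^4 mod 27 = 13
4^5 mod 27 = 25
4^6 mod 27 = 19
4^7 mod 27 = 22
4^8 mod 27 = 7


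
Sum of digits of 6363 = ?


6 + 3 + 6 + 3 = 18


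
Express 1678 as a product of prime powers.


1678 / 2 = 839
839 / 839 = 1
1678 = 2 × 839


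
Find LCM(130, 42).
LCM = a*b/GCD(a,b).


GCD(130, 42) = 2
LCM = 130*42/2 = 5460/2 = 2730

LCM = 2730


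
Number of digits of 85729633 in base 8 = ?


85729633 in base 8 = 507020541
Number of digits = 9

9 digits (base 8)


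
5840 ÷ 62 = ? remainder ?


5840 = 62 * 94 + 12
Check: 5828 + 12 = 5840

q = 94, r = 12


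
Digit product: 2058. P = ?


2 × 0 × 5 × 8 = 0


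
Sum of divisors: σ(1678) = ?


Divisors of 1678: 1, 2, 839, 1678
Sum = 1 + 2 + 839 + 1678 = 2520

σ(1678) = 2520


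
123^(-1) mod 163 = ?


Use the extended Euclidean algorithm on (163, 123); each row r = 163*s + 123*t:
r=163, s=1, t=0
r=123, s=0, t=1
q=1: r=40, s=1, t=-1   [163*(1) + 123*(-1) = 40]
q=3: r=3, s=-3, t=4   [163*(-3) + 123*(4) = 3]
q=13: r=1, s=40, t=-53   [163*(40) + 123*(-53) = 1]
q=3: r=0, s=-123, t=163   [163*(-123) + 123*(163) = 0]
GCD = 1 with t = -53, so 123*(-53) ≡ 1 (mod 163)
Inverse = -53 mod 163 = 110
Check: 123 * 110 = 13530 ≡ 1 (mod 163)

123^(-1) ≡ 110 (mod 163)


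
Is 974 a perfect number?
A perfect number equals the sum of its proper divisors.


Proper divisors of 974: 1, 2, 487
Sum = 1 + 2 + 487 = 490

No, 974 is not perfect (490 ≠ 974)


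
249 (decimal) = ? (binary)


249 (base 10) = 249 (decimal)
249 (decimal) = 11111001 (base 2)


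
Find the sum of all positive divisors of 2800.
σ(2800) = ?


Divisors of 2800: 1, 2, 4, 5, 7, 8, 10, 14, 16, 20, 25, 28, 35, 40, 50, 56, 70, 80, 100, 112, 140, 175, 200, 280, 350, 400, 560, 700, 1400, 2800
Sum = 1 + 2 + 4 + 5 + 7 + 8 + 10 + 14 + 16 + 20 + 25 + 28 + 35 + 40 + 50 + 56 + 70 + 80 + 100 + 112 + 140 + 175 + 200 + 280 + 350 + 400 + 560 + 700 + 1400 + 2800 = 7688

σ(2800) = 7688


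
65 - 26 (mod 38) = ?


65 - 26 = 39
39 mod 38 = 1


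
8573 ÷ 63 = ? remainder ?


8573 = 63 * 136 + 5
Check: 8568 + 5 = 8573

q = 136, r = 5


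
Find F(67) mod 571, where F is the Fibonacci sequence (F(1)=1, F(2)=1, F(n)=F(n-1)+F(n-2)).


F(k) mod 571 for k=1..67:
1, 1, 2, 3, 5, 8, 13, 21, 34, 55, 89, 144, 233, 377, 39, 416, 455, 300, 184, 484, 97, 10, 107, 117, 224, 341, 565, 335, 329, 93, 422, 515, 366, 310, 105, 415, 520, 364, 313, 106, 419, 525, 373, 327, 129, 456, 14, 470, 484, 383, 296, 108, 404, 512, 345, 286, 60, 346, 406, 181, 16, 197, 213, 410, 52, 462, 514
F(67) mod 571 = 514


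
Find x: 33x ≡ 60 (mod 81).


GCD(33, 81) = 3 divides 60
Divide: 11x ≡ 20 (mod 27)
x ≡ 19 (mod 27)


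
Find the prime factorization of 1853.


1853 / 17 = 109
109 / 109 = 1
1853 = 17 × 109


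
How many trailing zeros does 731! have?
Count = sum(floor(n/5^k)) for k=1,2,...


floor(731/5) = 146
floor(731/25) = 29
floor(731/125) = 5
floor(731/625) = 1
Total = 181

181 trailing zeros


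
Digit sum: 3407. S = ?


3 + 4 + 0 + 7 = 14


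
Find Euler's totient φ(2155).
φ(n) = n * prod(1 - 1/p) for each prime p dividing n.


2155 = 5 × 431
Prime factors: 5, 431
φ(2155) = 2155 × (1-1/5) × (1-1/431)
= 2155 × 4/5 × 430/431 = 1720

φ(2155) = 1720


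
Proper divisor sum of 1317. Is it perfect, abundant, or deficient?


Proper divisors: 1, 3, 439
Sum = 1 + 3 + 439 = 443
443 < 1317 → deficient

s(1317) = 443 (deficient)


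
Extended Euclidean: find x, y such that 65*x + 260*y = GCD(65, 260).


Tabular extended Euclidean (each row: r = 65*s + 260*t):
r=65, s=1, t=0
r=260, s=0, t=1
q=0: r=65, s=1, t=0   [65*(1) + 260*(0) = 65]
q=4: r=0, s=-4, t=1   [65*(-4) + 260*(1) = 0]
GCD = 65; from the row with r=65: x=1, y=0
Check: 65*(1) + 260*(0) = 65 + 0 = 65

GCD = 65, x = 1, y = 0


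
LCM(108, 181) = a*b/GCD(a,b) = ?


GCD(108, 181) = 1
LCM = 108*181/1 = 19548/1 = 19548

LCM = 19548


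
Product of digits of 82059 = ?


8 × 2 × 0 × 5 × 9 = 0


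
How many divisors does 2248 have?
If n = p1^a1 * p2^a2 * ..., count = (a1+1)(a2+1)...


2248 = 2^3 × 281^1
d(2248) = (3+1) × (1+1) = 8

8 divisors


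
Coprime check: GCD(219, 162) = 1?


Euclidean algorithm:
219 = 1 * 162 + 57
162 = 2 * 57 + 48
57 = 1 * 48 + 9
48 = 5 * 9 + 3
9 = 3 * 3 + 0
GCD(219, 162) = 3

No, not coprime (GCD = 3)


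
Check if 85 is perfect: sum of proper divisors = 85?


Proper divisors of 85: 1, 5, 17
Sum = 1 + 5 + 17 = 23

No, 85 is not perfect (23 ≠ 85)


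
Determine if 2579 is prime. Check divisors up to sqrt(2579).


Check divisors up to sqrt(2579) = 50.7839
No divisors found.
2579 is prime.

Yes, 2579 is prime


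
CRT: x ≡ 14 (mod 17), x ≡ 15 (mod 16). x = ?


M = 17*16 = 272
M1 = M/17 = 16, M2 = M/16 = 17
M1^(-1) mod 17 = 16, M2^(-1) mod 16 = 1
x = 14*16*16 + 15*17*1 = 3839
3839 mod 272 = 31
Check: 31 mod 17 = 14 ✓, 31 mod 16 = 15 ✓

x ≡ 31 (mod 272)


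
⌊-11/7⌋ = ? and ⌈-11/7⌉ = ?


-11/7 = -1.5714
floor = -2
ceil = -1

floor = -2, ceil = -1


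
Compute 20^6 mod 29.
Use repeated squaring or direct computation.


20^1 mod 29 = 20
20^2 mod 29 = 23
20^3 mod 29 = 25
20^4 mod 29 = 7
20^5 mod 29 = 24
20^6 mod 29 = 16


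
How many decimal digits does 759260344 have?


759260344 has 9 digits in base 10
floor(log10(759260344)) + 1 = floor(8.8804) + 1 = 9

9 digits (base 10)


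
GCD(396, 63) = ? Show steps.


396 = 6 * 63 + 18
63 = 3 * 18 + 9
18 = 2 * 9 + 0
GCD = 9


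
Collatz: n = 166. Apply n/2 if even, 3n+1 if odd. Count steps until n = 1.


166 → 83 → 250 → 125 → 376 → 188 → 94 → 47 → 142 → 71 → 214 → 107 → 322 → 161 → 484 → 242 → 121 → 364 → 182 → 91 → 274 → 137 → 412 → 206 → 103 → 310 → 155 → 466 → 233 → 700 → 350 → 175 → 526 → 263 → 790 → 395 → 1186 → 593 → 1780 → 890 → 445 → 1336 → 668 → 334 → 167 → 502 → 251 → 754 → 377 → 1132 → 566 → 283 → 850 → 425 → 1276 → 638 → 319 → 958 → 479 → 1438 → 719 → 2158 → 1079 → 3238 → 1619 → 4858 → 2429 → 7288 → 3644 → 1822 → 911 → 2734 → 1367 → 4102 → 2051 → 6154 → 3077 → 9232 → 4616 → 2308 → 1154 → 577 → 1732 → 866 → 433 → 1300 → 650 → 325 → 976 → 488 → 244 → 122 → 61 → 184 → 92 → 46 → 23 → 70 → 35 → 106 → 53 → 160 → 80 → 40 → 20 → 10 → 5 → 16 → 8 → 4 → 2 → 1
Total steps = 111

111 steps


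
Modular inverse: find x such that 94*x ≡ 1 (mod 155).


Use the extended Euclidean algorithm on (155, 94); each row r = 155*s + 94*t:
r=155, s=1, t=0
r=94, s=0, t=1
q=1: r=61, s=1, t=-1   [155*(1) + 94*(-1) = 61]
q=1: r=33, s=-1, t=2   [155*(-1) + 94*(2) = 33]
q=1: r=28, s=2, t=-3   [155*(2) + 94*(-3) = 28]
q=1: r=5, s=-3, t=5   [155*(-3) + 94*(5) = 5]
q=5: r=3, s=17, t=-28   [155*(17) + 94*(-28) = 3]
q=1: r=2, s=-20, t=33   [155*(-20) + 94*(33) = 2]
q=1: r=1, s=37, t=-61   [155*(37) + 94*(-61) = 1]
q=2: r=0, s=-94, t=155   [155*(-94) + 94*(155) = 0]
GCD = 1 with t = -61, so 94*(-61) ≡ 1 (mod 155)
Inverse = -61 mod 155 = 94
Check: 94 * 94 = 8836 ≡ 1 (mod 155)

94^(-1) ≡ 94 (mod 155)


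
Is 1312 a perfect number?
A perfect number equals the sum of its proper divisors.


Proper divisors of 1312: 1, 2, 4, 8, 16, 32, 41, 82, 164, 328, 656
Sum = 1 + 2 + 4 + 8 + 16 + 32 + 41 + 82 + 164 + 328 + 656 = 1334

No, 1312 is not perfect (1334 ≠ 1312)


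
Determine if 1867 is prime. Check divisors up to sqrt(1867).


Check divisors up to sqrt(1867) = 43.2088
No divisors found.
1867 is prime.

Yes, 1867 is prime


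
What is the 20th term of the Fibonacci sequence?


Sequence: 1, 1, 2, 3, 5, 8, 13, 21, 34, 55, 89, 144, 233, 377, 610, 987, 1597, 2584, 4181, 6765
F(20) = 6765


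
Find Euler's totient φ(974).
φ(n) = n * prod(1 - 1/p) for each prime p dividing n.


974 = 2 × 487
Prime factors: 2, 487
φ(974) = 974 × (1-1/2) × (1-1/487)
= 974 × 1/2 × 486/487 = 486

φ(974) = 486


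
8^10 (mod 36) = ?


8^1 mod 36 = 8
8^2 mod 36 = 28
8^3 mod 36 = 8
8^4 mod 36 = 28
8^5 mod 36 = 8
8^6 mod 36 = 28
8^7 mod 36 = 8
8^8 mod 36 = 28
8^9 mod 36 = 8
8^10 mod 36 = 28


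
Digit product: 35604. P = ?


3 × 5 × 6 × 0 × 4 = 0


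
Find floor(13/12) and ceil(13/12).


13/12 = 1.0833
floor = 1
ceil = 2

floor = 1, ceil = 2


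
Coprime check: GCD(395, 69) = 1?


Euclidean algorithm:
395 = 5 * 69 + 50
69 = 1 * 50 + 19
50 = 2 * 19 + 12
19 = 1 * 12 + 7
12 = 1 * 7 + 5
7 = 1 * 5 + 2
5 = 2 * 2 + 1
2 = 2 * 1 + 0
GCD(395, 69) = 1

Yes, coprime (GCD = 1)


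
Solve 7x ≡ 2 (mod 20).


GCD(7, 20) = 1, unique solution
a^(-1) mod 20 = 3
x = 3 * 2 mod 20 = 6

x ≡ 6 (mod 20)


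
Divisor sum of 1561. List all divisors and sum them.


Divisors of 1561: 1, 7, 223, 1561
Sum = 1 + 7 + 223 + 1561 = 1792

σ(1561) = 1792


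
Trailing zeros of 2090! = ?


floor(2090/5) = 418
floor(2090/25) = 83
floor(2090/125) = 16
floor(2090/625) = 3
Total = 520

520 trailing zeros


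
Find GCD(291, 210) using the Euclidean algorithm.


291 = 1 * 210 + 81
210 = 2 * 81 + 48
81 = 1 * 48 + 33
48 = 1 * 33 + 15
33 = 2 * 15 + 3
15 = 5 * 3 + 0
GCD = 3


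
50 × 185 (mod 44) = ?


50 × 185 = 9250
9250 mod 44 = 10


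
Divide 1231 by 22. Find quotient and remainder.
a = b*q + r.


1231 = 22 * 55 + 21
Check: 1210 + 21 = 1231

q = 55, r = 21


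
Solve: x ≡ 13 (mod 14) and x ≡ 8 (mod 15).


M = 14*15 = 210
M1 = M/14 = 15, M2 = M/15 = 14
M1^(-1) mod 14 = 1, M2^(-1) mod 15 = 14
x = 13*15*1 + 8*14*14 = 1763
1763 mod 210 = 83
Check: 83 mod 14 = 13 ✓, 83 mod 15 = 8 ✓

x ≡ 83 (mod 210)


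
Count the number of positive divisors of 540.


540 = 2^2 × 3^3 × 5^1
d(540) = (2+1) × (3+1) × (1+1) = 24

24 divisors


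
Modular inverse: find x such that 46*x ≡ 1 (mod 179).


Use the extended Euclidean algorithm on (179, 46); each row r = 179*s + 46*t:
r=179, s=1, t=0
r=46, s=0, t=1
q=3: r=41, s=1, t=-3   [179*(1) + 46*(-3) = 41]
q=1: r=5, s=-1, t=4   [179*(-1) + 46*(4) = 5]
q=8: r=1, s=9, t=-35   [179*(9) + 46*(-35) = 1]
q=5: r=0, s=-46, t=179   [179*(-46) + 46*(179) = 0]
GCD = 1 with t = -35, so 46*(-35) ≡ 1 (mod 179)
Inverse = -35 mod 179 = 144
Check: 46 * 144 = 6624 ≡ 1 (mod 179)

46^(-1) ≡ 144 (mod 179)


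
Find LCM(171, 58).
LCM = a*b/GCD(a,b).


GCD(171, 58) = 1
LCM = 171*58/1 = 9918/1 = 9918

LCM = 9918


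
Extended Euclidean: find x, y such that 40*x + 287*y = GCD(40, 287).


Tabular extended Euclidean (each row: r = 40*s + 287*t):
r=40, s=1, t=0
r=287, s=0, t=1
q=0: r=40, s=1, t=0   [40*(1) + 287*(0) = 40]
q=7: r=7, s=-7, t=1   [40*(-7) + 287*(1) = 7]
q=5: r=5, s=36, t=-5   [40*(36) + 287*(-5) = 5]
q=1: r=2, s=-43, t=6   [40*(-43) + 287*(6) = 2]
q=2: r=1, s=122, t=-17   [40*(122) + 287*(-17) = 1]
q=2: r=0, s=-287, t=40   [40*(-287) + 287*(40) = 0]
GCD = 1; from the row with r=1: x=122, y=-17
Check: 40*(122) + 287*(-17) = 4880 - 4879 = 1

GCD = 1, x = 122, y = -17


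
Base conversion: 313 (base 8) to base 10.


313 (base 8) = 203 (decimal)
203 (decimal) = 203 (base 10)


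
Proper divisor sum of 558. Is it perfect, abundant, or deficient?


Proper divisors: 1, 2, 3, 6, 9, 18, 31, 62, 93, 186, 279
Sum = 1 + 2 + 3 + 6 + 9 + 18 + 31 + 62 + 93 + 186 + 279 = 690
690 > 558 → abundant

s(558) = 690 (abundant)


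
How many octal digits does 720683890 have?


720683890 in base 8 = 5275141562
Number of digits = 10

10 digits (base 8)


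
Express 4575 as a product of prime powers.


4575 / 3 = 1525
1525 / 5 = 305
305 / 5 = 61
61 / 61 = 1
4575 = 3 × 5^2 × 61


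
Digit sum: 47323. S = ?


4 + 7 + 3 + 2 + 3 = 19


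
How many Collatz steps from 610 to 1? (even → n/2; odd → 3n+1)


610 → 305 → 916 → 458 → 229 → 688 → 344 → 172 → 86 → 43 → 130 → 65 → 196 → 98 → 49 → 148 → 74 → 37 → 112 → 56 → 28 → 14 → 7 → 22 → 11 → 34 → 17 → 52 → 26 → 13 → 40 → 20 → 10 → 5 → 16 → 8 → 4 → 2 → 1
Total steps = 38

38 steps


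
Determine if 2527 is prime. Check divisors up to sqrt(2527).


2527 / 7 = 361 (exact division)
2527 is NOT prime.

No, 2527 is not prime


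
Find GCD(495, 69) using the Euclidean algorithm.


495 = 7 * 69 + 12
69 = 5 * 12 + 9
12 = 1 * 9 + 3
9 = 3 * 3 + 0
GCD = 3


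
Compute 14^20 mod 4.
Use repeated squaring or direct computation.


14^1 mod 4 = 2
14^2 mod 4 = 0
14^3 mod 4 = 0
14^4 mod 4 = 0
14^5 mod 4 = 0
14^6 mod 4 = 0
14^7 mod 4 = 0
14^8 mod 4 = 0
14^9 mod 4 = 0
14^10 mod 4 = 0
14^11 mod 4 = 0
14^12 mod 4 = 0
14^13 mod 4 = 0
14^14 mod 4 = 0
14^15 mod 4 = 0
14^16 mod 4 = 0
14^17 mod 4 = 0
14^18 mod 4 = 0
14^19 mod 4 = 0
14^20 mod 4 = 0


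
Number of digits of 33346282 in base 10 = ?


33346282 has 8 digits in base 10
floor(log10(33346282)) + 1 = floor(7.5230) + 1 = 8

8 digits (base 10)


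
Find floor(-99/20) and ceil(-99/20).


-99/20 = -4.9500
floor = -5
ceil = -4

floor = -5, ceil = -4


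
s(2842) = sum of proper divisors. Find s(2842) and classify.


Proper divisors: 1, 2, 7, 14, 29, 49, 58, 98, 203, 406, 1421
Sum = 1 + 2 + 7 + 14 + 29 + 49 + 58 + 98 + 203 + 406 + 1421 = 2288
2288 < 2842 → deficient

s(2842) = 2288 (deficient)


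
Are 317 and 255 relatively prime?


Euclidean algorithm:
317 = 1 * 255 + 62
255 = 4 * 62 + 7
62 = 8 * 7 + 6
7 = 1 * 6 + 1
6 = 6 * 1 + 0
GCD(317, 255) = 1

Yes, coprime (GCD = 1)


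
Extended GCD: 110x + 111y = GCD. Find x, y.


Tabular extended Euclidean (each row: r = 110*s + 111*t):
r=110, s=1, t=0
r=111, s=0, t=1
q=0: r=110, s=1, t=0   [110*(1) + 111*(0) = 110]
q=1: r=1, s=-1, t=1   [110*(-1) + 111*(1) = 1]
q=110: r=0, s=111, t=-110   [110*(111) + 111*(-110) = 0]
GCD = 1; from the row with r=1: x=-1, y=1
Check: 110*(-1) + 111*(1) = -110 + 111 = 1

GCD = 1, x = -1, y = 1


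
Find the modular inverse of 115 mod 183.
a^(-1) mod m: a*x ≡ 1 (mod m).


Use the extended Euclidean algorithm on (183, 115); each row r = 183*s + 115*t:
r=183, s=1, t=0
r=115, s=0, t=1
q=1: r=68, s=1, t=-1   [183*(1) + 115*(-1) = 68]
q=1: r=47, s=-1, t=2   [183*(-1) + 115*(2) = 47]
q=1: r=21, s=2, t=-3   [183*(2) + 115*(-3) = 21]
q=2: r=5, s=-5, t=8   [183*(-5) + 115*(8) = 5]
q=4: r=1, s=22, t=-35   [183*(22) + 115*(-35) = 1]
q=5: r=0, s=-115, t=183   [183*(-115) + 115*(183) = 0]
GCD = 1 with t = -35, so 115*(-35) ≡ 1 (mod 183)
Inverse = -35 mod 183 = 148
Check: 115 * 148 = 17020 ≡ 1 (mod 183)

115^(-1) ≡ 148 (mod 183)


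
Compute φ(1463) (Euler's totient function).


1463 = 7 × 11 × 19
Prime factors: 7, 11, 19
φ(1463) = 1463 × (1-1/7) × (1-1/11) × (1-1/19)
= 1463 × 6/7 × 10/11 × 18/19 = 1080

φ(1463) = 1080


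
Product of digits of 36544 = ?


3 × 6 × 5 × 4 × 4 = 1440


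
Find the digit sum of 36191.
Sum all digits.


3 + 6 + 1 + 9 + 1 = 20


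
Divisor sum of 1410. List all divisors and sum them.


Divisors of 1410: 1, 2, 3, 5, 6, 10, 15, 30, 47, 94, 141, 235, 282, 470, 705, 1410
Sum = 1 + 2 + 3 + 5 + 6 + 10 + 15 + 30 + 47 + 94 + 141 + 235 + 282 + 470 + 705 + 1410 = 3456

σ(1410) = 3456


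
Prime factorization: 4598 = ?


4598 / 2 = 2299
2299 / 11 = 209
209 / 11 = 19
19 / 19 = 1
4598 = 2 × 11^2 × 19


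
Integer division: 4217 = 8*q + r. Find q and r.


4217 = 8 * 527 + 1
Check: 4216 + 1 = 4217

q = 527, r = 1


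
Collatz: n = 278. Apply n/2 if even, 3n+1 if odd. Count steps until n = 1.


278 → 139 → 418 → 209 → 628 → 314 → 157 → 472 → 236 → 118 → 59 → 178 → 89 → 268 → 134 → 67 → 202 → 101 → 304 → 152 → 76 → 38 → 19 → 58 → 29 → 88 → 44 → 22 → 11 → 34 → 17 → 52 → 26 → 13 → 40 → 20 → 10 → 5 → 16 → 8 → 4 → 2 → 1
Total steps = 42

42 steps
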